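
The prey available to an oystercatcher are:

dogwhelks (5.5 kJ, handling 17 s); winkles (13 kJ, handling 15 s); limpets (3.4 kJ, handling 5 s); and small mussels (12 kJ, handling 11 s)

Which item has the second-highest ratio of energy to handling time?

Profitability E/h (kJ/s): dogwhelks = 5.5/17 = 0.324, winkles = 13/15 = 0.867, limpets = 3.4/5 = 0.68, small mussels = 12/11 = 1.09.
Ranked: small mussels > winkles > limpets > dogwhelks.

winkles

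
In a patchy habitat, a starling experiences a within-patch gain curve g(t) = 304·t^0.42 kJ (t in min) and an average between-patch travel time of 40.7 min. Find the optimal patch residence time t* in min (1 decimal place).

29.5 min

By the marginal value theorem, leave when the instantaneous gain rate g'(t) equals the habitat-wide average g(t)/(T + t).
g'(t) = 0.42·304·t^-0.58. Setting 0.42·304·t^-0.58 = 304·t^0.42/(40.7+t) gives 0.42(40.7+t) = t, so 0.58·t = 0.42×40.7.
t* = 0.42×40.7/0.58 = 29.47 min.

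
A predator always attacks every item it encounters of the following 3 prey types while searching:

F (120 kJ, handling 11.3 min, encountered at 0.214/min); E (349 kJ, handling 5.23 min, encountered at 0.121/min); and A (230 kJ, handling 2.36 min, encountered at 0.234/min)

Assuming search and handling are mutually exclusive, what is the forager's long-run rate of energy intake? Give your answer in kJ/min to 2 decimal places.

R = Σλ_iE_i / (1 + Σλ_ih_i)
Numerator: 0.214×120 + 0.121×349 + 0.234×230 = 121.7
Denominator: 1 + 0.214×11.3 + 0.121×5.23 + 0.234×2.36 = 4.603
R = 121.7/4.603 = 26.44 kJ/min

26.44 kJ/min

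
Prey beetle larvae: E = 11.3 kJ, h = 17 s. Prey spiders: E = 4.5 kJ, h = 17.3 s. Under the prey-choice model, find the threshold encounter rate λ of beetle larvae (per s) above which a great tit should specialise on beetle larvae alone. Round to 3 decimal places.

Drop spiders once their profitability E₂/h₂ falls below the rate achievable on beetle larvae alone: E₂/h₂ = λE₁/(1 + λh₁).
Solve for λ: λE₁h₂ = E₂(1 + λh₁) → λ(E₁h₂ − E₂h₁) = E₂ → λ = E₂/(E₁h₂ − E₂h₁).
λ = 4.5/(11.3×17.3 − 4.5×17) = 4.5/119 = 0.03782 per s.

0.038 per s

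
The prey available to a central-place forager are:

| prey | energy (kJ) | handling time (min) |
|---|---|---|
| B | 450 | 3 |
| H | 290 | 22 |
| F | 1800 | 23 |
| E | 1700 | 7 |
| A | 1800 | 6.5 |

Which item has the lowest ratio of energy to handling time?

In descending order of E/h:
A: 1800/6.5 = 277 kJ/min
E: 1700/7 = 243 kJ/min
B: 450/3 = 150 kJ/min
F: 1800/23 = 78.3 kJ/min
H: 290/22 = 13.2 kJ/min

H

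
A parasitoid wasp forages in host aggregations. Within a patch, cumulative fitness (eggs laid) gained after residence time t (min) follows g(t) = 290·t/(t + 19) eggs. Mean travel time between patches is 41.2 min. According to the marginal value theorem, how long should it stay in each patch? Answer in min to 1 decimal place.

Optimal t* satisfies g'(t*) = g(t*)/(T + t*).
g'(t) = 290·19/(t + 19)². Setting 290·19/(t+19)² = 290t/[(t+19)(41.2+t)] gives 19(41.2+t) = t(t+19), so t² = 19×41.2 = 782.8.
t* = √782.8 = 27.98 min.

28.0 min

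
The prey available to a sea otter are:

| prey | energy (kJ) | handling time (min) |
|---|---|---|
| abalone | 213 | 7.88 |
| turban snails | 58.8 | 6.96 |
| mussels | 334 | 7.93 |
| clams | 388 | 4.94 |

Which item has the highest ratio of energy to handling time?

clams

Profitability E/h (kJ/min): abalone = 213/7.88 = 27, turban snails = 58.8/6.96 = 8.45, mussels = 334/7.93 = 42.1, clams = 388/4.94 = 78.5.
Ranked: clams > mussels > abalone > turban snails.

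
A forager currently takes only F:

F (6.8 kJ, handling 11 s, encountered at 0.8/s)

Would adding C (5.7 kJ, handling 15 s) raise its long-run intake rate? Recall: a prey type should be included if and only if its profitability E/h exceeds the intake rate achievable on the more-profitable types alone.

On F alone, R = ΣλE/(1+Σλh) = 5.44/9.8 = 0.5551 kJ/s.
Profitability of C: 5.7/15 = 0.38 kJ/s.
0.38 < 0.5551, so adding C would lower the average — exclude it.

No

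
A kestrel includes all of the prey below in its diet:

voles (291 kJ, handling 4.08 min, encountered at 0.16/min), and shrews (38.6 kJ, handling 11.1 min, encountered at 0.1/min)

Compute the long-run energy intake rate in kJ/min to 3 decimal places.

18.250 kJ/min

R = (0.16×291 + 0.1×38.6) / (1 + 0.16×4.08 + 0.1×11.1) = 50.42/2.763 = 18.25 kJ/min.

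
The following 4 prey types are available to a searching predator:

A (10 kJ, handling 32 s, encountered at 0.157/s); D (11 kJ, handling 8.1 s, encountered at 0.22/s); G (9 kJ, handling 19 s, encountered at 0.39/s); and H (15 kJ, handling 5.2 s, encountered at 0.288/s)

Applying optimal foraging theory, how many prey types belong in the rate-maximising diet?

E/h in descending order: H 2.88, D 1.36, G 0.474, A 0.312 kJ/s. The optimal diet is the largest prefix of this list for which every included type satisfies E_i/h_i > R on the types above it.
Rate on top 1: 1.73. D: 1.36 < 1.73 → exclude; stop.
Optimal diet: H — 1 of 4 types.

1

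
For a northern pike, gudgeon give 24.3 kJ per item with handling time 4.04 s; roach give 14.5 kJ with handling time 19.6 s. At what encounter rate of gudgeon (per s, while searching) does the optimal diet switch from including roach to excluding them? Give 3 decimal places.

0.035 per s

Drop roach once their profitability E₂/h₂ falls below the rate achievable on gudgeon alone: E₂/h₂ = λE₁/(1 + λh₁).
Solve for λ: λE₁h₂ = E₂(1 + λh₁) → λ(E₁h₂ − E₂h₁) = E₂ → λ = E₂/(E₁h₂ − E₂h₁).
λ = 14.5/(24.3×19.6 − 14.5×4.04) = 14.5/417.7 = 0.03471 per s.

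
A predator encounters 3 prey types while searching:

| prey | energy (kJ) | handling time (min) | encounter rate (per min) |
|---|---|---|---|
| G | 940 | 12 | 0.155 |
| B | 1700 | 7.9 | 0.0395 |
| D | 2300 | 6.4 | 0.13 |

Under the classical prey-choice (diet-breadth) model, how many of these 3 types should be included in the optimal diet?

E/h in descending order: D 359, B 215, G 78.3 kJ/min. The optimal diet is the largest prefix of this list for which every included type satisfies E_i/h_i > R on the types above it.
Rate on top 1: 163.2. B: 215 > 163.2 → include.
Rate on top 2: 170.8. G: 78.3 < 170.8 → exclude; stop.
Optimal diet: D, B — 2 of 3 types.

2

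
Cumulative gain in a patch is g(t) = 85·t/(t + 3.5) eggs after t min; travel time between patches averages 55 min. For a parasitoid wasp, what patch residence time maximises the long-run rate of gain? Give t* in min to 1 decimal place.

13.9 min

Maximise g(t)/(T+t): set derivative to zero → g'(t)(T+t) = g(t).
g'(t) = 85·3.5/(t + 3.5)². Setting 85·3.5/(t+3.5)² = 85t/[(t+3.5)(55+t)] gives 3.5(55+t) = t(t+3.5), so t² = 3.5×55 = 192.5.
t* = √192.5 = 13.87 min.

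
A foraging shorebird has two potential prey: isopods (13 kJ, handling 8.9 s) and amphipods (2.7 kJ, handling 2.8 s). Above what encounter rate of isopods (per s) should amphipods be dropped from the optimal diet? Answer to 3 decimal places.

Drop amphipods once their profitability E₂/h₂ falls below the rate achievable on isopods alone: E₂/h₂ = λE₁/(1 + λh₁).
Solve for λ: λE₁h₂ = E₂(1 + λh₁) → λ(E₁h₂ − E₂h₁) = E₂ → λ = E₂/(E₁h₂ − E₂h₁).
λ = 2.7/(13×2.8 − 2.7×8.9) = 2.7/12.37 = 0.2183 per s.

0.218 per s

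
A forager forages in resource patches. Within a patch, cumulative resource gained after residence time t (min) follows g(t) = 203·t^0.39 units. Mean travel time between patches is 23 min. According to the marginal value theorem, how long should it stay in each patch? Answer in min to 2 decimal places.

By the marginal value theorem, leave when the instantaneous gain rate g'(t) equals the habitat-wide average g(t)/(T + t).
g'(t) = 0.39·203·t^-0.61. Setting 0.39·203·t^-0.61 = 203·t^0.39/(23+t) gives 0.39(23+t) = t, so 0.61·t = 0.39×23.
t* = 0.39×23/0.61 = 14.7 min.

14.70 min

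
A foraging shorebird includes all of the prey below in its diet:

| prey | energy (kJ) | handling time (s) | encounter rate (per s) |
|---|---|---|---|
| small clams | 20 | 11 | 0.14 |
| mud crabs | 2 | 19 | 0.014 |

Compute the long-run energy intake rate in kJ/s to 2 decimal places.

1.01 kJ/s

R = Σλ_iE_i / (1 + Σλ_ih_i)
Numerator: 0.14×20 + 0.014×2 = 2.828
Denominator: 1 + 0.14×11 + 0.014×19 = 2.806
R = 2.828/2.806 = 1.008 kJ/s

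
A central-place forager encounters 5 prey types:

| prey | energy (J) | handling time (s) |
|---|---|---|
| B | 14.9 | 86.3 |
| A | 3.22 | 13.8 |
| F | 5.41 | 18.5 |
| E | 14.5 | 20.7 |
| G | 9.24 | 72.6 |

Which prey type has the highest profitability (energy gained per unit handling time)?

E

In descending order of E/h:
E: 14.5/20.7 = 0.7 J/s
F: 5.41/18.5 = 0.292 J/s
A: 3.22/13.8 = 0.233 J/s
B: 14.9/86.3 = 0.173 J/s
G: 9.24/72.6 = 0.127 J/s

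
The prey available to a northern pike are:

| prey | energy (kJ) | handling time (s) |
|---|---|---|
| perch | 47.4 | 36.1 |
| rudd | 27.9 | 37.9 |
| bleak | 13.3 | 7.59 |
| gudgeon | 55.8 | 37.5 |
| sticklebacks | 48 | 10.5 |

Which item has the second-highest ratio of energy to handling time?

In descending order of E/h:
sticklebacks: 48/10.5 = 4.57 kJ/s
bleak: 13.3/7.59 = 1.75 kJ/s
gudgeon: 55.8/37.5 = 1.49 kJ/s
perch: 47.4/36.1 = 1.31 kJ/s
rudd: 27.9/37.9 = 0.736 kJ/s

bleak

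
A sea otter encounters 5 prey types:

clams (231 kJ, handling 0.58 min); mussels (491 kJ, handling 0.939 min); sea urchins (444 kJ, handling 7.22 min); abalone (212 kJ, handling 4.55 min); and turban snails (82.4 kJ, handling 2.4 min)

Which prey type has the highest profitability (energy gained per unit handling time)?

In descending order of E/h:
mussels: 491/0.939 = 523 kJ/min
clams: 231/0.58 = 398 kJ/min
sea urchins: 444/7.22 = 61.5 kJ/min
abalone: 212/4.55 = 46.6 kJ/min
turban snails: 82.4/2.4 = 34.3 kJ/min

mussels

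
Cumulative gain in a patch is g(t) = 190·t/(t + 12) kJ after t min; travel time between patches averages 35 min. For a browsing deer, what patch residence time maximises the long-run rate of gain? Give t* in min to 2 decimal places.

Optimal t* satisfies g'(t*) = g(t*)/(T + t*).
g'(t) = 190·12/(t + 12)². Setting 190·12/(t+12)² = 190t/[(t+12)(35+t)] gives 12(35+t) = t(t+12), so t² = 12×35 = 420.
t* = √420 = 20.49 min.

20.49 min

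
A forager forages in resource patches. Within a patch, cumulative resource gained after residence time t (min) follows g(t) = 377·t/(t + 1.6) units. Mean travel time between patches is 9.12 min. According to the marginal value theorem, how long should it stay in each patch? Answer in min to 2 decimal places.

3.82 min

Optimal t* satisfies g'(t*) = g(t*)/(T + t*).
g'(t) = 377·1.6/(t + 1.6)². Setting 377·1.6/(t+1.6)² = 377t/[(t+1.6)(9.12+t)] gives 1.6(9.12+t) = t(t+1.6), so t² = 1.6×9.12 = 14.59.
t* = √14.59 = 3.82 min.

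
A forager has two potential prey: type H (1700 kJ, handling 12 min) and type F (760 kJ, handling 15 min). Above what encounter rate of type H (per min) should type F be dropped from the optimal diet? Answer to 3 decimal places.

0.046 per min

The zero-one rule: include type F iff E₂/h₂ > λE₁/(1+λh₁). Equality gives the switch point.
λE₁h₂ = E₂ + λE₂h₁ ⇒ λ = E₂/(E₁h₂ − E₂h₁) = 760/(2.55e+04 − 9120) = 0.0464 per min.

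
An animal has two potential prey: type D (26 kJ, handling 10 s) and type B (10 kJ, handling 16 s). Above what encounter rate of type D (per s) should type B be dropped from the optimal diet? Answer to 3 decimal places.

0.032 per s

The zero-one rule: include type B iff E₂/h₂ > λE₁/(1+λh₁). Equality gives the switch point.
λE₁h₂ = E₂ + λE₂h₁ ⇒ λ = E₂/(E₁h₂ − E₂h₁) = 10/(416 − 100) = 0.03165 per s.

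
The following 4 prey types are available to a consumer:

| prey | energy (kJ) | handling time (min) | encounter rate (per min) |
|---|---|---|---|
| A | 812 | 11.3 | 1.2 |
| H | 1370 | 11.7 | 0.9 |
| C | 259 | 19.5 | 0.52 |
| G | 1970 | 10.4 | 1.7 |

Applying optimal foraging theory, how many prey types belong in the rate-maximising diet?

Rank by E/h (kJ/min): G 189, H 117, A 71.9, C 13.3. Include each in turn until the next type's E/h falls below the running intake rate.
Rate on top 1: 179.3. H: 117 < 179.3 → exclude; stop.
Optimal diet: G — 1 of 4 types.

1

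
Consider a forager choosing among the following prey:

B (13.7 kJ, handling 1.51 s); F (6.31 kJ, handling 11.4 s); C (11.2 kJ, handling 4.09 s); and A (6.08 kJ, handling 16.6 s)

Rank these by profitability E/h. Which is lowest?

A

In descending order of E/h:
B: 13.7/1.51 = 9.07 kJ/s
C: 11.2/4.09 = 2.74 kJ/s
F: 6.31/11.4 = 0.554 kJ/s
A: 6.08/16.6 = 0.366 kJ/s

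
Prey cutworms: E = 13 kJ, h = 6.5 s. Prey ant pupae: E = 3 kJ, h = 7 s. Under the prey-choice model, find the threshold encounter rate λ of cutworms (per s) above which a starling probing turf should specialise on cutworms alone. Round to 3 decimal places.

The zero-one rule: include ant pupae iff E₂/h₂ > λE₁/(1+λh₁). Equality gives the switch point.
λE₁h₂ = E₂ + λE₂h₁ ⇒ λ = E₂/(E₁h₂ − E₂h₁) = 3/(91 − 19.5) = 0.04196 per s.

0.042 per s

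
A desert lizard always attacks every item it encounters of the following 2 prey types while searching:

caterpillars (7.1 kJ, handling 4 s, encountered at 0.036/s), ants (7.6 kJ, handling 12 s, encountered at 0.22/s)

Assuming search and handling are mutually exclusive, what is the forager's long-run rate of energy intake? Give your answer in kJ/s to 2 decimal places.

Energy encountered per unit search time: 0.036×7.1 + 0.22×7.6 = 1.928 kJ/s.
Handling time per unit search time: 0.036×4 + 0.22×12 = 2.784.
Rate = 1.928/(1 + 2.784) = 0.5094 kJ/s.

0.51 kJ/s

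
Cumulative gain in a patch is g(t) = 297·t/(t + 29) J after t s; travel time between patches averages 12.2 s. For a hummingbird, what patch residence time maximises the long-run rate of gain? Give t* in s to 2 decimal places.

Optimal t* satisfies g'(t*) = g(t*)/(T + t*).
g'(t) = 297·29/(t + 29)². Setting 297·29/(t+29)² = 297t/[(t+29)(12.2+t)] gives 29(12.2+t) = t(t+29), so t² = 29×12.2 = 353.8.
t* = √353.8 = 18.81 s.

18.81 s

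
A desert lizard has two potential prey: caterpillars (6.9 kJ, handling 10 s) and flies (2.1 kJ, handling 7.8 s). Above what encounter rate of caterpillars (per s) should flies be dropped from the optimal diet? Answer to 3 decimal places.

Drop flies once their profitability E₂/h₂ falls below the rate achievable on caterpillars alone: E₂/h₂ = λE₁/(1 + λh₁).
Solve for λ: λE₁h₂ = E₂(1 + λh₁) → λ(E₁h₂ − E₂h₁) = E₂ → λ = E₂/(E₁h₂ − E₂h₁).
λ = 2.1/(6.9×7.8 − 2.1×10) = 2.1/32.82 = 0.06399 per s.

0.064 per s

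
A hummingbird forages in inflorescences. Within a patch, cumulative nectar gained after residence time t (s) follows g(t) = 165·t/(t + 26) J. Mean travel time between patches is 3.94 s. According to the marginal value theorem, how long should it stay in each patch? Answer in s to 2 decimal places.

Optimal t* satisfies g'(t*) = g(t*)/(T + t*).
g'(t) = 165·26/(t + 26)². Setting 165·26/(t+26)² = 165t/[(t+26)(3.94+t)] gives 26(3.94+t) = t(t+26), so t² = 26×3.94 = 102.4.
t* = √102.4 = 10.12 s.

10.12 s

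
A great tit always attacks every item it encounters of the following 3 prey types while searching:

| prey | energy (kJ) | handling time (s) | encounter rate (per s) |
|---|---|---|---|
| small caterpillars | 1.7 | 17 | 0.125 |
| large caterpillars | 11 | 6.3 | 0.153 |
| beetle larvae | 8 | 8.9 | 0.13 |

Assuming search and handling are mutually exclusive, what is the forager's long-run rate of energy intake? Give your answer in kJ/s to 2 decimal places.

R = (0.125×1.7 + 0.153×11 + 0.13×8) / (1 + 0.125×17 + 0.153×6.3 + 0.13×8.9) = 2.936/5.246 = 0.5596 kJ/s.

0.56 kJ/s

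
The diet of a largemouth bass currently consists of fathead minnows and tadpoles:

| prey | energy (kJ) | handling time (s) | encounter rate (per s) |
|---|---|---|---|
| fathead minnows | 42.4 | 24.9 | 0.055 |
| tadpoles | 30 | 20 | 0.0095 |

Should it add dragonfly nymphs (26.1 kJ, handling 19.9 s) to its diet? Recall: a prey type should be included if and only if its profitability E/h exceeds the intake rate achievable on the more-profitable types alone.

Yes

Current rate: (0.055×42.4 + 0.0095×30)/(1 + 0.055×24.9 + 0.0095×20) = 1.022 kJ/s.
Profitability of dragonfly nymphs: 26.1/19.9 = 1.312 kJ/s.
Since 1.312 > R, including dragonfly nymphs increases the long-run rate.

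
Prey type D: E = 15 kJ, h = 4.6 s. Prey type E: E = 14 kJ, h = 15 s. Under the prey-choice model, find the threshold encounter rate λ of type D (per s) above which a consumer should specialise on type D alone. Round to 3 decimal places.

0.087 per s

Drop type E once their profitability E₂/h₂ falls below the rate achievable on type D alone: E₂/h₂ = λE₁/(1 + λh₁).
Solve for λ: λE₁h₂ = E₂(1 + λh₁) → λ(E₁h₂ − E₂h₁) = E₂ → λ = E₂/(E₁h₂ − E₂h₁).
λ = 14/(15×15 − 14×4.6) = 14/160.6 = 0.08717 per s.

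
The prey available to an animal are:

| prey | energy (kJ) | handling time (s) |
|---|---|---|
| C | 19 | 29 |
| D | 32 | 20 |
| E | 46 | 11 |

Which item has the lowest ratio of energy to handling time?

In descending order of E/h:
E: 46/11 = 4.18 kJ/s
D: 32/20 = 1.6 kJ/s
C: 19/29 = 0.655 kJ/s

C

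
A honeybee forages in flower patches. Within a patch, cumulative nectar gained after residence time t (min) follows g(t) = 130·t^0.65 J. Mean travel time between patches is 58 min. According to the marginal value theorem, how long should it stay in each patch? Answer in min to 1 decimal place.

Maximise g(t)/(T+t): set derivative to zero → g'(t)(T+t) = g(t).
g'(t) = 0.65·130·t^-0.35. Setting 0.65·130·t^-0.35 = 130·t^0.65/(58+t) gives 0.65(58+t) = t, so 0.35·t = 0.65×58.
t* = 0.65×58/0.35 = 107.7 min.

107.7 min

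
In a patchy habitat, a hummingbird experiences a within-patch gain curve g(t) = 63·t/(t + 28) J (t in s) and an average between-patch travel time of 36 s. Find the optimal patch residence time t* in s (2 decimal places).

31.75 s

Maximise g(t)/(T+t): set derivative to zero → g'(t)(T+t) = g(t).
g'(t) = 63·28/(t + 28)². Setting 63·28/(t+28)² = 63t/[(t+28)(36+t)] gives 28(36+t) = t(t+28), so t² = 28×36 = 1008.
t* = √1008 = 31.75 s.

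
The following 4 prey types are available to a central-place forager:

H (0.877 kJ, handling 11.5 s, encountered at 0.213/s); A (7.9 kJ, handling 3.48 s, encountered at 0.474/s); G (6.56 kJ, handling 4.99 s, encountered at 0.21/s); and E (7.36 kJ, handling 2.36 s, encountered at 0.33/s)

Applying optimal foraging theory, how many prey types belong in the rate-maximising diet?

2

Profitabilities (E/h, kJ/s): E 3.12, A 2.27, G 1.31, H 0.0763. Add prey in this order while the next type's profitability exceeds the intake rate on those already taken.
Rate on top 1: 1.365. A: 2.27 > 1.365 → include.
Rate on top 2: 1.801. G: 1.31 < 1.801 → exclude; stop.
Optimal diet: E, A — 2 of 4 types.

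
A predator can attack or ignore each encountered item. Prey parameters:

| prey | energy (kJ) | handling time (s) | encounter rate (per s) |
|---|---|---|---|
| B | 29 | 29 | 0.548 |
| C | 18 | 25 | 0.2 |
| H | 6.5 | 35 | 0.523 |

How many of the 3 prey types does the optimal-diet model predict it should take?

Profitabilities (E/h, kJ/s): B 1, C 0.72, H 0.186. Add prey in this order while the next type's profitability exceeds the intake rate on those already taken.
Rate on top 1: 0.9408. C: 0.72 < 0.9408 → exclude; stop.
Optimal diet: B — 1 of 3 types.

1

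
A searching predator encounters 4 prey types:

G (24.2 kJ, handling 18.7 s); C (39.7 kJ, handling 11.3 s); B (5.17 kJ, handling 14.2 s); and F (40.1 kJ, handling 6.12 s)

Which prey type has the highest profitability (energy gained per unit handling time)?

F

In descending order of E/h:
F: 40.1/6.12 = 6.55 kJ/s
C: 39.7/11.3 = 3.51 kJ/s
G: 24.2/18.7 = 1.29 kJ/s
B: 5.17/14.2 = 0.364 kJ/s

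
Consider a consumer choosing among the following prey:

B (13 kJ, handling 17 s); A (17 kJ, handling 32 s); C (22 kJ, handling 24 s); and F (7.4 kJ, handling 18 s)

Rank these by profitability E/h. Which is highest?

In descending order of E/h:
C: 22/24 = 0.917 kJ/s
B: 13/17 = 0.765 kJ/s
A: 17/32 = 0.531 kJ/s
F: 7.4/18 = 0.411 kJ/s

C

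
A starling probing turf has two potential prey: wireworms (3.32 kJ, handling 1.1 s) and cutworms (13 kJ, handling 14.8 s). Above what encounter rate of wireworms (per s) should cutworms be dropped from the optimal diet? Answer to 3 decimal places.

0.373 per s

At the threshold, the rate on wireworms alone equals the profitability of cutworms: λ·3.32/(1 + λ·1.1) = 13/14.8 = 0.8784.
Rearranging, λ(3.32 − 0.8784×1.1) = 0.8784, so λ = 0.8784/2.354 = 0.3732 per s.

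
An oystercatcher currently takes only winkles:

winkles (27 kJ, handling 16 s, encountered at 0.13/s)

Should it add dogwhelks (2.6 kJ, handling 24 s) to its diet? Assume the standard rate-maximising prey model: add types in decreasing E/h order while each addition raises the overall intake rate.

No

Intake rate on the current diet: R = (0.13×27) / (1 + 0.13×16) = 3.51/3.08 = 1.14 kJ/s.
dogwhelks: E/h = 2.6/24 = 0.1083 kJ/s.
Since 0.1083 < R, time spent handling dogwhelks is better spent searching.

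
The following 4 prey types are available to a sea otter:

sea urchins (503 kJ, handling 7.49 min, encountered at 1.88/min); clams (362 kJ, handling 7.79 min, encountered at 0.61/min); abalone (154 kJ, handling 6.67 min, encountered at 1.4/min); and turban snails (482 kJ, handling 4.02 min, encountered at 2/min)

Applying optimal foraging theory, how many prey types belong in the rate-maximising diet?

1

E/h in descending order: turban snails 120, sea urchins 67.2, clams 46.5, abalone 23.1 kJ/min. The optimal diet is the largest prefix of this list for which every included type satisfies E_i/h_i > R on the types above it.
Rate on top 1: 106.6. sea urchins: 67.2 < 106.6 → exclude; stop.
Optimal diet: turban snails — 1 of 4 types.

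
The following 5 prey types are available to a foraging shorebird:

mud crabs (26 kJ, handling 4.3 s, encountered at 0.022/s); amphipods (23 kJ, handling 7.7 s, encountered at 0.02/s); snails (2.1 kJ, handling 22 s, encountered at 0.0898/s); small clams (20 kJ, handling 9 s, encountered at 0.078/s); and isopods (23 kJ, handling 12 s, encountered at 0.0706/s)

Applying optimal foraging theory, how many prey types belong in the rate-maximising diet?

4

Rank by E/h (kJ/s): mud crabs 6.05, amphipods 2.99, small clams 2.22, isopods 1.92, snails 0.0955. Include each in turn until the next type's E/h falls below the running intake rate.
Rate on top 1: 0.5226. amphipods: 2.99 > 0.5226 → include.
Rate on top 2: 0.8265. small clams: 2.22 > 0.8265 → include.
Rate on top 3: 1.329. isopods: 1.92 > 1.329 → include.
Rate on top 4: 1.507. snails: 0.0955 < 1.507 → exclude; stop.
Optimal diet: mud crabs, amphipods, small clams, isopods — 4 of 5 types.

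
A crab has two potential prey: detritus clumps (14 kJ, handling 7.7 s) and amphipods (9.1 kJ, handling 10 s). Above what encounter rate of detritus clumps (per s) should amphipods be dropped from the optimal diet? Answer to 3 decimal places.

The zero-one rule: include amphipods iff E₂/h₂ > λE₁/(1+λh₁). Equality gives the switch point.
λE₁h₂ = E₂ + λE₂h₁ ⇒ λ = E₂/(E₁h₂ − E₂h₁) = 9.1/(140 − 70.07) = 0.1301 per s.

0.130 per s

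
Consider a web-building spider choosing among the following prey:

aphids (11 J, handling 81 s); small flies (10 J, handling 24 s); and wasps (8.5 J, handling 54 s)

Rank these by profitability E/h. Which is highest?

small flies

Profitability E/h (J/s): aphids = 11/81 = 0.136, small flies = 10/24 = 0.417, wasps = 8.5/54 = 0.157.
Ranked: small flies > wasps > aphids.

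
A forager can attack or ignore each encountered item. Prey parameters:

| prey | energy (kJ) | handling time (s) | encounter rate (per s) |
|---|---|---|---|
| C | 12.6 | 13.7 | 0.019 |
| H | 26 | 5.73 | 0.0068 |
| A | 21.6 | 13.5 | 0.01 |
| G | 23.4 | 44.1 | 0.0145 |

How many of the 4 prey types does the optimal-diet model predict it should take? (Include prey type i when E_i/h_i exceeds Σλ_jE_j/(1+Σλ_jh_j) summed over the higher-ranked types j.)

4

E/h in descending order: H 4.54, A 1.6, C 0.92, G 0.531 kJ/s. The optimal diet is the largest prefix of this list for which every included type satisfies E_i/h_i > R on the types above it.
Rate on top 1: 0.1702. A: 1.6 > 0.1702 → include.
Rate on top 2: 0.3346. C: 0.92 > 0.3346 → include.
Rate on top 3: 0.4408. G: 0.531 > 0.4408 → include.
Optimal diet: H, A, C, G — 4 of 4 types.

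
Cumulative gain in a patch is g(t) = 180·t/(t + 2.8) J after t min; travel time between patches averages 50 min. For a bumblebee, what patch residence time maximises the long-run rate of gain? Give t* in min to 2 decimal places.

Maximise g(t)/(T+t): set derivative to zero → g'(t)(T+t) = g(t).
g'(t) = 180·2.8/(t + 2.8)². Setting 180·2.8/(t+2.8)² = 180t/[(t+2.8)(50+t)] gives 2.8(50+t) = t(t+2.8), so t² = 2.8×50 = 140.
t* = √140 = 11.83 min.

11.83 min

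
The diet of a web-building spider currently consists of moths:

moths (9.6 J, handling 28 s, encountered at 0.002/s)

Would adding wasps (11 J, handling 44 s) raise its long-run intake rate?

Yes

On moths alone, R = ΣλE/(1+Σλh) = 0.0192/1.056 = 0.01818 J/s.
Profitability of wasps: 11/44 = 0.25 J/s.
Since 0.25 > R, including wasps increases the long-run rate.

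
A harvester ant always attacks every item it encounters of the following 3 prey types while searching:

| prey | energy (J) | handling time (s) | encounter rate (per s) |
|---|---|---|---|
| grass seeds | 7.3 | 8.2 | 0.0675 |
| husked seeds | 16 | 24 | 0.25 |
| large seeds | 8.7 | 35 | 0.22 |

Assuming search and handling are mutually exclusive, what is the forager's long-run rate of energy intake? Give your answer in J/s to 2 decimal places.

0.42 J/s

Energy encountered per unit search time: 0.0675×7.3 + 0.25×16 + 0.22×8.7 = 6.407 J/s.
Handling time per unit search time: 0.0675×8.2 + 0.25×24 + 0.22×35 = 14.25.
Rate = 6.407/(1 + 14.25) = 0.42 J/s.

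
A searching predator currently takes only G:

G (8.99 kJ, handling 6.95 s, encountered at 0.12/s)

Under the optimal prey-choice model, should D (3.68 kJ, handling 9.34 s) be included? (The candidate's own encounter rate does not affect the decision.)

No

Intake rate on the current diet: R = (0.12×8.99) / (1 + 0.12×6.95) = 1.079/1.834 = 0.5882 kJ/s.
Profitability of D: 3.68/9.34 = 0.394 kJ/s.
Since 0.394 < R, time spent handling D is better spent searching.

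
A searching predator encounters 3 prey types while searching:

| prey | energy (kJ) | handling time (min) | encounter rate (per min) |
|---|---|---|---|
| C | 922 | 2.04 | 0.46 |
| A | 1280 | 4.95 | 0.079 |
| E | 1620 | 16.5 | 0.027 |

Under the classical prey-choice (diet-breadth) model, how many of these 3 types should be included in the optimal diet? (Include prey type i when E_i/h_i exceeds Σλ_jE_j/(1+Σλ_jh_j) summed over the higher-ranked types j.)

2

Profitabilities (E/h, kJ/min): C 452, A 259, E 98.2. Add prey in this order while the next type's profitability exceeds the intake rate on those already taken.
Rate on top 1: 218.8. A: 259 > 218.8 → include.
Rate on top 2: 225.5. E: 98.2 < 225.5 → exclude; stop.
Optimal diet: C, A — 2 of 3 types.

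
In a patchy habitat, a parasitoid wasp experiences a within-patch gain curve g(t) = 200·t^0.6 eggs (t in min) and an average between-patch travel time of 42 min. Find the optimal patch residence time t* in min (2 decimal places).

63.00 min

Optimal t* satisfies g'(t*) = g(t*)/(T + t*).
g'(t) = 0.6·200·t^-0.4. Setting 0.6·200·t^-0.4 = 200·t^0.6/(42+t) gives 0.6(42+t) = t, so 0.40·t = 0.6×42.
t* = 0.6×42/0.40 = 63 min.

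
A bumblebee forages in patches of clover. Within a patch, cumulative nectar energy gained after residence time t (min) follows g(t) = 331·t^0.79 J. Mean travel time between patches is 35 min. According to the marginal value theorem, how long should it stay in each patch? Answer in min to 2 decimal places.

Maximise g(t)/(T+t): set derivative to zero → g'(t)(T+t) = g(t).
g'(t) = 0.79·331·t^-0.21. Setting 0.79·331·t^-0.21 = 331·t^0.79/(35+t) gives 0.79(35+t) = t, so 0.21·t = 0.79×35.
t* = 0.79×35/0.21 = 131.7 min.

131.67 min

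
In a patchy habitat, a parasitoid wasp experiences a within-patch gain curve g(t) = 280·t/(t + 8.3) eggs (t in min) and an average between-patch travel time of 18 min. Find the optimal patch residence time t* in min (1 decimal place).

By the marginal value theorem, leave when the instantaneous gain rate g'(t) equals the habitat-wide average g(t)/(T + t).
g'(t) = 280·8.3/(t + 8.3)². Setting 280·8.3/(t+8.3)² = 280t/[(t+8.3)(18+t)] gives 8.3(18+t) = t(t+8.3), so t² = 8.3×18 = 149.4.
t* = √149.4 = 12.22 min.

12.2 min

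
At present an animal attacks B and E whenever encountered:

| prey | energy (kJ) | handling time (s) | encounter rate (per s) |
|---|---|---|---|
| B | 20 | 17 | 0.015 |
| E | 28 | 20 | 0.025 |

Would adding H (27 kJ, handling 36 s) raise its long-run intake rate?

On B and E alone, R = ΣλE/(1+Σλh) = 1/1.755 = 0.5698 kJ/s.
H: E/h = 27/36 = 0.75 kJ/s.
0.75 > 0.5698, so adding H raises the average — include it.

Yes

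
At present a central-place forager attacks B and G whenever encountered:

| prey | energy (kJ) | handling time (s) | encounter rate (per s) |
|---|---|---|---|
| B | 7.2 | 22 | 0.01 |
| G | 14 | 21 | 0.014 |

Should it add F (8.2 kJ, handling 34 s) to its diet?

Intake rate on the current diet: R = (0.01×7.2 + 0.014×14) / (1 + 0.01×22 + 0.014×21) = 0.268/1.514 = 0.177 kJ/s.
Profitability of F: 8.2/34 = 0.2412 kJ/s.
0.2412 > 0.177, so adding F raises the average — include it.

Yes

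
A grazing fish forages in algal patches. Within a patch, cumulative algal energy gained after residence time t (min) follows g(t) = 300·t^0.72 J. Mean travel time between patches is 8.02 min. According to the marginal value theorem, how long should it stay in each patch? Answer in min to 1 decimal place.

Optimal t* satisfies g'(t*) = g(t*)/(T + t*).
g'(t) = 0.72·300·t^-0.28. Setting 0.72·300·t^-0.28 = 300·t^0.72/(8.02+t) gives 0.72(8.02+t) = t, so 0.28·t = 0.72×8.02.
t* = 0.72×8.02/0.28 = 20.62 min.

20.6 min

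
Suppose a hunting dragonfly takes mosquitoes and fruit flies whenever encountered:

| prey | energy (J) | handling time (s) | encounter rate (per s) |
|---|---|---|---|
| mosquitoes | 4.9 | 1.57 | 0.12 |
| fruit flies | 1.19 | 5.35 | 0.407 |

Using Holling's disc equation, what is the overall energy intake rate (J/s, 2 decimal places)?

R = (0.12×4.9 + 0.407×1.19) / (1 + 0.12×1.57 + 0.407×5.35) = 1.072/3.366 = 0.3186 J/s.

0.32 J/s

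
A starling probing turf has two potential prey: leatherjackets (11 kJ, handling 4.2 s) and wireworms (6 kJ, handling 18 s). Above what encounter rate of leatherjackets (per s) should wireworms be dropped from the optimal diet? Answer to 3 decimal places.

0.035 per s

Drop wireworms once their profitability E₂/h₂ falls below the rate achievable on leatherjackets alone: E₂/h₂ = λE₁/(1 + λh₁).
Solve for λ: λE₁h₂ = E₂(1 + λh₁) → λ(E₁h₂ − E₂h₁) = E₂ → λ = E₂/(E₁h₂ − E₂h₁).
λ = 6/(11×18 − 6×4.2) = 6/172.8 = 0.03472 per s.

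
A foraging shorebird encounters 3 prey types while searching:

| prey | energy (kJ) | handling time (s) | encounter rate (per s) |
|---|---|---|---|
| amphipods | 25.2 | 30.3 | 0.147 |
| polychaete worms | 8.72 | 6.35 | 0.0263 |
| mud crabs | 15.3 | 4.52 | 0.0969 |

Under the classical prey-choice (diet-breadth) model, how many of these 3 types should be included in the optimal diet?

E/h in descending order: mud crabs 3.38, polychaete worms 1.37, amphipods 0.832 kJ/s. The optimal diet is the largest prefix of this list for which every included type satisfies E_i/h_i > R on the types above it.
Rate on top 1: 1.031. polychaete worms: 1.37 > 1.031 → include.
Rate on top 2: 1.067. amphipods: 0.832 < 1.067 → exclude; stop.
Optimal diet: mud crabs, polychaete worms — 2 of 3 types.

2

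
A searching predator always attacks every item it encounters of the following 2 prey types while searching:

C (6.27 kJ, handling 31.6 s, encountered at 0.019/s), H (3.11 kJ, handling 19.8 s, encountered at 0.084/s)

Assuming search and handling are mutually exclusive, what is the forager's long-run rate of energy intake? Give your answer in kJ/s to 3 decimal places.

Energy encountered per unit search time: 0.019×6.27 + 0.084×3.11 = 0.3804 kJ/s.
Handling time per unit search time: 0.019×31.6 + 0.084×19.8 = 2.264.
Rate = 0.3804/(1 + 2.264) = 0.1165 kJ/s.

0.117 kJ/s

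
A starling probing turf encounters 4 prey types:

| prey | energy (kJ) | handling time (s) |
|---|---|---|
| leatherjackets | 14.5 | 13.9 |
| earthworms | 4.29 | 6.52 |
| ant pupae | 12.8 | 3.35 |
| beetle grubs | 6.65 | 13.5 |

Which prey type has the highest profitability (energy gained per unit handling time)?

Profitability E/h (kJ/s): leatherjackets = 14.5/13.9 = 1.04, earthworms = 4.29/6.52 = 0.658, ant pupae = 12.8/3.35 = 3.82, beetle grubs = 6.65/13.5 = 0.493.
Ranked: ant pupae > leatherjackets > earthworms > beetle grubs.

ant pupae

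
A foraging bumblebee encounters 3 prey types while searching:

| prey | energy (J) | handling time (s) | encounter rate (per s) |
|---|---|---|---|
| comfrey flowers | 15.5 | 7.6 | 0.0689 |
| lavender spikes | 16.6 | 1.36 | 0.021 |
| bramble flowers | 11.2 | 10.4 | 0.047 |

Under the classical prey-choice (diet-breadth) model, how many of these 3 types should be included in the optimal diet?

Rank by E/h (J/s): lavender spikes 12.2, comfrey flowers 2.04, bramble flowers 1.08. Include each in turn until the next type's E/h falls below the running intake rate.
Rate on top 1: 0.3389. comfrey flowers: 2.04 > 0.3389 → include.
Rate on top 2: 0.9126. bramble flowers: 1.08 > 0.9126 → include.
Optimal diet: lavender spikes, comfrey flowers, bramble flowers — 3 of 3 types.

3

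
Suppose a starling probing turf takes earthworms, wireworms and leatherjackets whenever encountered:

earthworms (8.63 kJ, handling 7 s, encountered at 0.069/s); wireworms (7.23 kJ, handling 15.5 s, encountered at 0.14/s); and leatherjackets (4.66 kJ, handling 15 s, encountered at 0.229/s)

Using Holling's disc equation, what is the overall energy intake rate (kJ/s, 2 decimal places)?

R = (0.069×8.63 + 0.14×7.23 + 0.229×4.66) / (1 + 0.069×7 + 0.14×15.5 + 0.229×15) = 2.675/7.088 = 0.3774 kJ/s.

0.38 kJ/s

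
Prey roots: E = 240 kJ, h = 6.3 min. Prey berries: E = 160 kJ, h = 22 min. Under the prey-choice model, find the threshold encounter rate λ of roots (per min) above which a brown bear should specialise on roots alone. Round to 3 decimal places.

The zero-one rule: include berries iff E₂/h₂ > λE₁/(1+λh₁). Equality gives the switch point.
λE₁h₂ = E₂ + λE₂h₁ ⇒ λ = E₂/(E₁h₂ − E₂h₁) = 160/(5280 − 1008) = 0.03745 per min.

0.037 per min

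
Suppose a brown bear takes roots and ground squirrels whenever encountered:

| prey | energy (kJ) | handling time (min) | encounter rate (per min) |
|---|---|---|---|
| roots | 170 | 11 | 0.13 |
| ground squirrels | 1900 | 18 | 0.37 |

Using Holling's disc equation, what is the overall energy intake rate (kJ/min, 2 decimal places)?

R = (0.13×170 + 0.37×1900) / (1 + 0.13×11 + 0.37×18) = 725.1/9.09 = 79.77 kJ/min.

79.77 kJ/min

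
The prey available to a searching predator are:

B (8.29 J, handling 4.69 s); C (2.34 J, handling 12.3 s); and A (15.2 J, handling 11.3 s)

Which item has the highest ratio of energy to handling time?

Profitability E/h (J/s): B = 8.29/4.69 = 1.77, C = 2.34/12.3 = 0.19, A = 15.2/11.3 = 1.35.
Ranked: B > A > C.

B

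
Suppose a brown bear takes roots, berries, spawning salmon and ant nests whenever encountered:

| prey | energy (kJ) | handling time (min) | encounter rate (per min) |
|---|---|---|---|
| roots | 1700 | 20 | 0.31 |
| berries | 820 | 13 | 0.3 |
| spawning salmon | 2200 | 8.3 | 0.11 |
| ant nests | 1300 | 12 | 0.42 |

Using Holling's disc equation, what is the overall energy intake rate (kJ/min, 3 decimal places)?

R = Σλ_iE_i / (1 + Σλ_ih_i)
Numerator: 0.31×1700 + 0.3×820 + 0.11×2200 + 0.42×1300 = 1561
Denominator: 1 + 0.31×20 + 0.3×13 + 0.11×8.3 + 0.42×12 = 17.05
R = 1561/17.05 = 91.54 kJ/min

91.538 kJ/min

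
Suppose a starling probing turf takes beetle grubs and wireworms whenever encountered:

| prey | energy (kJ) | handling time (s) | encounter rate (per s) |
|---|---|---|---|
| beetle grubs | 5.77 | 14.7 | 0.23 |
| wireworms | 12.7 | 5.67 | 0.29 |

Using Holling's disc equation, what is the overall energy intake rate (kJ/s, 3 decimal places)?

0.832 kJ/s

R = (0.23×5.77 + 0.29×12.7) / (1 + 0.23×14.7 + 0.29×5.67) = 5.01/6.025 = 0.8315 kJ/s.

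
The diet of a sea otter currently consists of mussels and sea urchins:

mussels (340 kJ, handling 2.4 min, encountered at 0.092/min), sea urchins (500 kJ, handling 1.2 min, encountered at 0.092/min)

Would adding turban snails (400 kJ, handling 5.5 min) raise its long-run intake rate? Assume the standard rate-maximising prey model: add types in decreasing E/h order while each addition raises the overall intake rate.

Yes

Current rate: (0.092×340 + 0.092×500)/(1 + 0.092×2.4 + 0.092×1.2) = 58.05 kJ/min.
Profitability of turban snails: 400/5.5 = 72.73 kJ/min.
Since 72.73 > R, including turban snails increases the long-run rate.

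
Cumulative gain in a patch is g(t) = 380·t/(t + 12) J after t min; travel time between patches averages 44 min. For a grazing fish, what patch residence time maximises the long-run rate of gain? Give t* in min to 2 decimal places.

Optimal t* satisfies g'(t*) = g(t*)/(T + t*).
g'(t) = 380·12/(t + 12)². Setting 380·12/(t+12)² = 380t/[(t+12)(44+t)] gives 12(44+t) = t(t+12), so t² = 12×44 = 528.
t* = √528 = 22.98 min.

22.98 min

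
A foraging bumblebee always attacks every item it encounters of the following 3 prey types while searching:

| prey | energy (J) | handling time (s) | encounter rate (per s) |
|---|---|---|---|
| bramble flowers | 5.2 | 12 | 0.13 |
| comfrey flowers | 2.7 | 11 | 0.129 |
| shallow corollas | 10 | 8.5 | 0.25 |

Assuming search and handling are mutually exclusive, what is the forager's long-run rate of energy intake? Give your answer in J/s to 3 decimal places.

Energy encountered per unit search time: 0.13×5.2 + 0.129×2.7 + 0.25×10 = 3.524 J/s.
Handling time per unit search time: 0.13×12 + 0.129×11 + 0.25×8.5 = 5.104.
Rate = 3.524/(1 + 5.104) = 0.5774 J/s.

0.577 J/s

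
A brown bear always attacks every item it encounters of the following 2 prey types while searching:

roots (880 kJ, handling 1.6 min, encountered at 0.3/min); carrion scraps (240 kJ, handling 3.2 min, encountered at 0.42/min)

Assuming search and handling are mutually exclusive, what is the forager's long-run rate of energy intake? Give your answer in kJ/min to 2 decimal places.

129.18 kJ/min

Energy encountered per unit search time: 0.3×880 + 0.42×240 = 364.8 kJ/min.
Handling time per unit search time: 0.3×1.6 + 0.42×3.2 = 1.824.
Rate = 364.8/(1 + 1.824) = 129.2 kJ/min.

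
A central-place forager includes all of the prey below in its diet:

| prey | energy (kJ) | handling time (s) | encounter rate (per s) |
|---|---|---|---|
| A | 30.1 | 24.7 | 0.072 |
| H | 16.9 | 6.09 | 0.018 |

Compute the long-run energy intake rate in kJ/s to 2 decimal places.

Energy encountered per unit search time: 0.072×30.1 + 0.018×16.9 = 2.471 kJ/s.
Handling time per unit search time: 0.072×24.7 + 0.018×6.09 = 1.888.
Rate = 2.471/(1 + 1.888) = 0.8557 kJ/s.

0.86 kJ/s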